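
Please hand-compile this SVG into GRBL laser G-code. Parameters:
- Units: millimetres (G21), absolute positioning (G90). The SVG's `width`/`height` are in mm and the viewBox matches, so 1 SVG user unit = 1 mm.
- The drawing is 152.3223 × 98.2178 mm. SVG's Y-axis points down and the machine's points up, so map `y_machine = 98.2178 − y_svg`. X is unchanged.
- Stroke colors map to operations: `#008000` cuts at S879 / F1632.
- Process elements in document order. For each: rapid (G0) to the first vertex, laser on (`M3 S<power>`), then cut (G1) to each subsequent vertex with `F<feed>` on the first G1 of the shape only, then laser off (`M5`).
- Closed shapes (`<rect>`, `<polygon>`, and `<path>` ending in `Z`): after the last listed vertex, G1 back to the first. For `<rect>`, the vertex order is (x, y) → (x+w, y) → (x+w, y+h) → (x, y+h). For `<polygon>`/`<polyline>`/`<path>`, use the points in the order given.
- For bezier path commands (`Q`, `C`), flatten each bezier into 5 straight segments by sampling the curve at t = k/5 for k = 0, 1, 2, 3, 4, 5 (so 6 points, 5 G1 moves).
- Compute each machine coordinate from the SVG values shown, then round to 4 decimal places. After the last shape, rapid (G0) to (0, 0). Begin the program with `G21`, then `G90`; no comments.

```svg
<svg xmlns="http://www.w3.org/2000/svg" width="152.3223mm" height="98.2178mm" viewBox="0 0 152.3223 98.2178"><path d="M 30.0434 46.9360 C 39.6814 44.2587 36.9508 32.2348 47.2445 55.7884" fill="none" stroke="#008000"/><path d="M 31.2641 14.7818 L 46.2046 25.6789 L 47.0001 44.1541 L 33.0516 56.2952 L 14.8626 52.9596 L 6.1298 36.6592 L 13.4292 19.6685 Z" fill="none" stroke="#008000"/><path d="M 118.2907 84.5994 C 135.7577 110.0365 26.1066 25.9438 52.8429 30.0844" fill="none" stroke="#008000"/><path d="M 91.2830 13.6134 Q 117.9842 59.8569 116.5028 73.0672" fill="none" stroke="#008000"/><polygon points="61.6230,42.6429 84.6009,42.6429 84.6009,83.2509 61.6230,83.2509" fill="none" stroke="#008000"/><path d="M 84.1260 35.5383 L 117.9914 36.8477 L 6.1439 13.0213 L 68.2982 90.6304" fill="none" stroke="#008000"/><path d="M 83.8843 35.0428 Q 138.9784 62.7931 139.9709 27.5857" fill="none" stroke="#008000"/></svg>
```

1 u = 1 mm; y_m = 98.2178 − y.

[1] `<path>` cubic bezier, #008000→cut S879 F1632: (30.0434,51.2818) → (34.5451,53.6504) → (37.2972,56.1058) → (39.5186,56.4917) → (42.4281,52.6517) → (47.2445,42.4294)

[2] `<path>` regular polygon, #008000→cut S879 F1632: (31.2641,83.4360) → (46.2046,72.5389) → (47.0001,54.0637) → (33.0516,41.9226) → (14.8626,45.2582) → (6.1298,61.5586) → (13.4292,78.5493) → (31.2641,83.4360) (closed)

[3] `<path>` cubic bezier, #008000→cut S879 F1632: (118.2907,13.6184) → (115.6248,9.9176) → (95.0988,23.0113) → (69.3609,43.4070) → (51.0596,61.6119) → (52.8429,68.1334)

[4] `<path>` quadratic bezier, #008000→cut S879 F1632: (91.2830,84.6044) → (100.8362,67.4283) → (108.1347,52.8949) → (113.1787,41.0042) → (115.9681,31.7560) → (116.5028,25.1506)

[5] `<polygon>` rectangle, #008000→cut S879 F1632: (61.6230,55.5749) → (84.6009,55.5749) → (84.6009,14.9669) → (61.6230,14.9669) → (61.6230,55.5749) (closed)

[6] `<path>` open polyline, #008000→cut S879 F1632: (84.1260,62.6795) → (117.9914,61.3701) → (6.1439,85.1965) → (68.2982,7.5874)

[7] `<path>` quadratic bezier, #008000→cut S879 F1632: (83.8843,63.1750) → (103.7579,54.5932) → (119.3033,51.0480) → (130.5206,52.5394) → (137.4098,59.0674) → (139.9709,70.6321)

G21
G90
G0 X30.0434 Y51.2818
M3 S879
G1 X34.5451 Y53.6504 F1632
G1 X37.2972 Y56.1058
G1 X39.5186 Y56.4917
G1 X42.4281 Y52.6517
G1 X47.2445 Y42.4294
M5
G0 X31.2641 Y83.4360
M3 S879
G1 X46.2046 Y72.5389 F1632
G1 X47.0001 Y54.0637
G1 X33.0516 Y41.9226
G1 X14.8626 Y45.2582
G1 X6.1298 Y61.5586
G1 X13.4292 Y78.5493
G1 X31.2641 Y83.4360
M5
G0 X118.2907 Y13.6184
M3 S879
G1 X115.6248 Y9.9176 F1632
G1 X95.0988 Y23.0113
G1 X69.3609 Y43.4070
G1 X51.0596 Y61.6119
G1 X52.8429 Y68.1334
M5
G0 X91.2830 Y84.6044
M3 S879
G1 X100.8362 Y67.4283 F1632
G1 X108.1347 Y52.8949
G1 X113.1787 Y41.0042
G1 X115.9681 Y31.7560
G1 X116.5028 Y25.1506
M5
G0 X61.6230 Y55.5749
M3 S879
G1 X84.6009 Y55.5749 F1632
G1 X84.6009 Y14.9669
G1 X61.6230 Y14.9669
G1 X61.6230 Y55.5749
M5
G0 X84.1260 Y62.6795
M3 S879
G1 X117.9914 Y61.3701 F1632
G1 X6.1439 Y85.1965
G1 X68.2982 Y7.5874
M5
G0 X83.8843 Y63.1750
M3 S879
G1 X103.7579 Y54.5932 F1632
G1 X119.3033 Y51.0480
G1 X130.5206 Y52.5394
G1 X137.4098 Y59.0674
G1 X139.9709 Y70.6321
M5
G0 X0.0000 Y0.0000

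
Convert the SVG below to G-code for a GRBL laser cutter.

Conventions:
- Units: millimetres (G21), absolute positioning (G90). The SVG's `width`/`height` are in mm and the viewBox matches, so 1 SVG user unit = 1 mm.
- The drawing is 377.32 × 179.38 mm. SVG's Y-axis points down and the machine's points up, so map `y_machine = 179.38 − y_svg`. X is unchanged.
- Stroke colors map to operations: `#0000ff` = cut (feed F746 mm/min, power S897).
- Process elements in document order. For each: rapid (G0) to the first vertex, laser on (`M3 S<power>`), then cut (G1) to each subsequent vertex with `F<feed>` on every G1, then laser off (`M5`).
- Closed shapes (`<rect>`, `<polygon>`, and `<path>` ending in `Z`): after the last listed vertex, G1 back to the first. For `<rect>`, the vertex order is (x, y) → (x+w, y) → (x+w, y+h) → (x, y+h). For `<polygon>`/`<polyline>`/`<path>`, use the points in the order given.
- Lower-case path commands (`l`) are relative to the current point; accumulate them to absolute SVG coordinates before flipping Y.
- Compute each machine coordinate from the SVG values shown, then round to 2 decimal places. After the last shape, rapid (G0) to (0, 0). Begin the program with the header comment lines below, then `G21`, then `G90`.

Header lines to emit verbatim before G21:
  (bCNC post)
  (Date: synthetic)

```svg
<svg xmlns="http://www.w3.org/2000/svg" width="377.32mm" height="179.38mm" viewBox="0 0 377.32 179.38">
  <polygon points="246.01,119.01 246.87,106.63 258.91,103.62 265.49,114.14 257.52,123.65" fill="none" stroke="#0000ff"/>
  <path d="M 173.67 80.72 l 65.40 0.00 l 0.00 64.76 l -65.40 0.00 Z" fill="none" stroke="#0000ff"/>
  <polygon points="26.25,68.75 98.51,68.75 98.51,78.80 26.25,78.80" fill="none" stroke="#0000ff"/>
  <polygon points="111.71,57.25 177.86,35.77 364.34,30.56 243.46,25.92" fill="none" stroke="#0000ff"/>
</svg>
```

(bCNC post)
(Date: synthetic)
G21
G90
G0 X246.01 Y60.37
M3 S897
G1 X246.87 Y72.75 F746
G1 X258.91 Y75.76 F746
G1 X265.49 Y65.24 F746
G1 X257.52 Y55.73 F746
G1 X246.01 Y60.37 F746
M5
G0 X173.67 Y98.66
M3 S897
G1 X239.07 Y98.66 F746
G1 X239.07 Y33.90 F746
G1 X173.67 Y33.90 F746
G1 X173.67 Y98.66 F746
M5
G0 X26.25 Y110.63
M3 S897
G1 X98.51 Y110.63 F746
G1 X98.51 Y100.58 F746
G1 X26.25 Y100.58 F746
G1 X26.25 Y110.63 F746
M5
G0 X111.71 Y122.13
M3 S897
G1 X177.86 Y143.61 F746
G1 X364.34 Y148.82 F746
G1 X243.46 Y153.46 F746
G1 X111.71 Y122.13 F746
M5
G0 X0.00 Y0.00

1 u = 1 mm; y_m = 179.38 − y.

[1] `<polygon>` regular polygon, #0000ff→cut S897 F746: (246.01,60.37) → (246.87,72.75) → (258.91,75.76) → (265.49,65.24) → (257.52,55.73) → (246.01,60.37) (closed)

[2] `<path>` rectangle, #0000ff→cut S897 F746: (173.67,98.66) → (239.07,98.66) → (239.07,33.90) → (173.67,33.90) → (173.67,98.66) (closed)

[3] `<polygon>` rectangle, #0000ff→cut S897 F746: (26.25,110.63) → (98.51,110.63) → (98.51,100.58) → (26.25,100.58) → (26.25,110.63) (closed)

[4] `<polygon>` closed polygon, #0000ff→cut S897 F746: (111.71,122.13) → (177.86,143.61) → (364.34,148.82) → (243.46,153.46) → (111.71,122.13) (closed)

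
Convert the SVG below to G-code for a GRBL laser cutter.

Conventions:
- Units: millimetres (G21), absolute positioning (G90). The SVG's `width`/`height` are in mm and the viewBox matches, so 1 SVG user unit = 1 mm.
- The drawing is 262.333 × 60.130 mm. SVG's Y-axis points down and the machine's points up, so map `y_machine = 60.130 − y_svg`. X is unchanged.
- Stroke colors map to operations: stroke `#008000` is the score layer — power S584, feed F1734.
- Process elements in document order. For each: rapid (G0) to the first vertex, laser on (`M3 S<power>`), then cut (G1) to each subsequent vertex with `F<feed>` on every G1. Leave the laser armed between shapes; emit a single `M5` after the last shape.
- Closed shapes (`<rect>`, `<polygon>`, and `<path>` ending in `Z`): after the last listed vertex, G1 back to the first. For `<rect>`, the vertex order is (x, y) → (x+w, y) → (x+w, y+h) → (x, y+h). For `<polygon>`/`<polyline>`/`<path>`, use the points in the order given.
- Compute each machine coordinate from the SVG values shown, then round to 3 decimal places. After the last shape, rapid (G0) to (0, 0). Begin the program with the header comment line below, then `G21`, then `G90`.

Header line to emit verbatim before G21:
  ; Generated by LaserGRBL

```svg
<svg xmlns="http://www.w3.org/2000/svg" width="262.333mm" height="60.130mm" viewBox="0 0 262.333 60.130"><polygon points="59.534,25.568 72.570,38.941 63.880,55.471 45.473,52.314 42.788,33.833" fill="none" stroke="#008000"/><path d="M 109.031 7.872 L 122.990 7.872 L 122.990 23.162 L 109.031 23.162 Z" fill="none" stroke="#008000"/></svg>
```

; Generated by LaserGRBL
G21
G90
G0 X59.534 Y34.562
M3 S584
G1 X72.570 Y21.189 F1734
G1 X63.880 Y4.659 F1734
G1 X45.473 Y7.816 F1734
G1 X42.788 Y26.297 F1734
G1 X59.534 Y34.562 F1734
G0 X109.031 Y52.258
M3 S584
G1 X122.990 Y52.258 F1734
G1 X122.990 Y36.968 F1734
G1 X109.031 Y36.968 F1734
G1 X109.031 Y52.258 F1734
M5
G0 X0.000 Y0.000

Since the viewBox matches the mm dimensions, user units are millimetres directly. The only transform is the Y-flip y_m = 60.130 − y_svg.

Shape 1 is a regular polygon drawn with `<polygon>`. Its stroke #008000 means score at S584, F1734. After flipping Y the toolpath is (59.534,34.562) → (72.570,21.189) → (63.880,4.659) → (45.473,7.816) → (42.788,26.297) → (59.534,34.562), returning to the start.

Shape 2 is a rectangle drawn with `<path>`. Its stroke #008000 means score at S584, F1734. After flipping Y the toolpath is (109.031,52.258) → (122.990,52.258) → (122.990,36.968) → (109.031,36.968) → (109.031,52.258), returning to the start.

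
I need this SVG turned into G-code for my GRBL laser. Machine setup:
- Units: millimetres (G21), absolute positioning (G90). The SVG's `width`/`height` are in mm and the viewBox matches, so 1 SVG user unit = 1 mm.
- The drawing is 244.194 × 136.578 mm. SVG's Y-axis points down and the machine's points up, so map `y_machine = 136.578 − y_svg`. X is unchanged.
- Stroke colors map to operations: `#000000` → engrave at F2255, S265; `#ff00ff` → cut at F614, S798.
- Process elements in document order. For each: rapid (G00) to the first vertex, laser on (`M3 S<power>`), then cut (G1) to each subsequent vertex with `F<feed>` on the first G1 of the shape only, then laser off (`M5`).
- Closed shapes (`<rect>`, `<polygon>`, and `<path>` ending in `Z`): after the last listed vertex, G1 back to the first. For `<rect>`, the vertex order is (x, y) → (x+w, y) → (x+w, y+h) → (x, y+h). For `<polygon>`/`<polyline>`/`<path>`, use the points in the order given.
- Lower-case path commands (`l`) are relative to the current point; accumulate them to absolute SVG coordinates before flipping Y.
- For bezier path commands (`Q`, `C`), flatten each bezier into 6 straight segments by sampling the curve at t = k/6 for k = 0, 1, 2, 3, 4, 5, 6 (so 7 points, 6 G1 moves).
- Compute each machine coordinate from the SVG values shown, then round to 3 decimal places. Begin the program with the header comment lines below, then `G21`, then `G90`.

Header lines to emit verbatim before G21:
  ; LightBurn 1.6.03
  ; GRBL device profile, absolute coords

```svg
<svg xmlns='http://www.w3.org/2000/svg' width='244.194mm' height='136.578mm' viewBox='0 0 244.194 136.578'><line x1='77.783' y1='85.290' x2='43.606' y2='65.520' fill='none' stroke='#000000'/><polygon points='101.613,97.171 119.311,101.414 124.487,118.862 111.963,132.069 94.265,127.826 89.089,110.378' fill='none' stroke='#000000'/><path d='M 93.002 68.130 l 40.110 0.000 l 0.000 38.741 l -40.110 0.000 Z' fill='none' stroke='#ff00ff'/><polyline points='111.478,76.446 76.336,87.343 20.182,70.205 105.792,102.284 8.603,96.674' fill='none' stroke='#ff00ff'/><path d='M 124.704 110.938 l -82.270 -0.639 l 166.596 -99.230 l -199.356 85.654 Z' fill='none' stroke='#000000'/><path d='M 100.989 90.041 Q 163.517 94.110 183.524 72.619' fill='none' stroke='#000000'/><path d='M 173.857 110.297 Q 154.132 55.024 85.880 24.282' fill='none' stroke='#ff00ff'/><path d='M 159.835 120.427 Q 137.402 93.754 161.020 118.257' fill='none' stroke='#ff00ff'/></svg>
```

; LightBurn 1.6.03
; GRBL device profile, absolute coords
G21
G90
G00 X77.783 Y51.288
M3 S265
G1 X43.606 Y71.058 F2255
M5
G00 X101.613 Y39.407
M3 S265
G1 X119.311 Y35.164 F2255
G1 X124.487 Y17.716
G1 X111.963 Y4.509
G1 X94.265 Y8.752
G1 X89.089 Y26.200
G1 X101.613 Y39.407
M5
G00 X93.002 Y68.448
M3 S798
G1 X133.112 Y68.448 F614
G1 X133.112 Y29.707
G1 X93.002 Y29.707
G1 X93.002 Y68.448
M5
G00 X111.478 Y60.132
M3 S798
G1 X76.336 Y49.235 F614
G1 X20.182 Y66.373
G1 X105.792 Y34.294
G1 X8.603 Y39.904
M5
G00 X124.704 Y25.640
M3 S265
G1 X42.434 Y26.279 F2255
G1 X209.030 Y125.509
G1 X9.674 Y39.855
G1 X124.704 Y25.640
M5
G00 X100.989 Y46.537
M3 S265
G1 X120.651 Y45.891 F2255
G1 X137.950 Y46.664
G1 X152.887 Y48.858
G1 X165.461 Y52.472
G1 X175.674 Y57.505
G1 X183.524 Y63.959
M5
G00 X173.857 Y26.281
M3 S798
G1 X165.934 Y44.024 F614
G1 X155.315 Y60.404
G1 X142.000 Y75.421
G1 X125.989 Y89.076
G1 X107.283 Y101.367
G1 X85.880 Y112.296
M5
G00 X159.835 Y16.151
M3 S798
G1 X153.637 Y23.620 F614
G1 X149.996 Y28.247
G1 X148.915 Y30.030
G1 X150.391 Y28.970
G1 X154.427 Y25.067
G1 X161.020 Y18.321
M5

Since the viewBox matches the mm dimensions, user units are millimetres directly. The only transform is the Y-flip y_m = 136.578 − y_svg.

Shape 1 is a line segment drawn with `<line>`. Its stroke #000000 means engrave at S265, F2255. After flipping Y the toolpath is (77.783,51.288) → (43.606,71.058).

Shape 2 is a regular polygon drawn with `<polygon>`. Its stroke #000000 means engrave at S265, F2255. After flipping Y the toolpath is (101.613,39.407) → (119.311,35.164) → (124.487,17.716) → (111.963,4.509) → (94.265,8.752) → (89.089,26.200) → (101.613,39.407), returning to the start.

Shape 3 is a rectangle drawn with `<path>`. Its stroke #ff00ff means cut at S798, F614. After flipping Y the toolpath is (93.002,68.448) → (133.112,68.448) → (133.112,29.707) → (93.002,29.707) → (93.002,68.448), returning to the start.

Shape 4 is a open polyline drawn with `<polyline>`. Its stroke #ff00ff means cut at S798, F614. After flipping Y the toolpath is (111.478,60.132) → (76.336,49.235) → (20.182,66.373) → (105.792,34.294) → (8.603,39.904).

Shape 5 is a closed polygon drawn with `<path>`. Its stroke #000000 means engrave at S265, F2255. After flipping Y the toolpath is (124.704,25.640) → (42.434,26.279) → (209.030,125.509) → (9.674,39.855) → (124.704,25.640), returning to the start.

Shape 6 is a quadratic bezier drawn with `<path>`. Its stroke #000000 means engrave at S265, F2255. After flipping Y the toolpath is (100.989,46.537) → (120.651,45.891) → (137.950,46.664) → (152.887,48.858) → (165.461,52.472) → (175.674,57.505) → (183.524,63.959).

Shape 7 is a quadratic bezier drawn with `<path>`. Its stroke #ff00ff means cut at S798, F614. After flipping Y the toolpath is (173.857,26.281) → (165.934,44.024) → (155.315,60.404) → (142.000,75.421) → (125.989,89.076) → (107.283,101.367) → (85.880,112.296).

Shape 8 is a quadratic bezier drawn with `<path>`. Its stroke #ff00ff means cut at S798, F614. After flipping Y the toolpath is (159.835,16.151) → (153.637,23.620) → (149.996,28.247) → (148.915,30.030) → (150.391,28.970) → (154.427,25.067) → (161.020,18.321).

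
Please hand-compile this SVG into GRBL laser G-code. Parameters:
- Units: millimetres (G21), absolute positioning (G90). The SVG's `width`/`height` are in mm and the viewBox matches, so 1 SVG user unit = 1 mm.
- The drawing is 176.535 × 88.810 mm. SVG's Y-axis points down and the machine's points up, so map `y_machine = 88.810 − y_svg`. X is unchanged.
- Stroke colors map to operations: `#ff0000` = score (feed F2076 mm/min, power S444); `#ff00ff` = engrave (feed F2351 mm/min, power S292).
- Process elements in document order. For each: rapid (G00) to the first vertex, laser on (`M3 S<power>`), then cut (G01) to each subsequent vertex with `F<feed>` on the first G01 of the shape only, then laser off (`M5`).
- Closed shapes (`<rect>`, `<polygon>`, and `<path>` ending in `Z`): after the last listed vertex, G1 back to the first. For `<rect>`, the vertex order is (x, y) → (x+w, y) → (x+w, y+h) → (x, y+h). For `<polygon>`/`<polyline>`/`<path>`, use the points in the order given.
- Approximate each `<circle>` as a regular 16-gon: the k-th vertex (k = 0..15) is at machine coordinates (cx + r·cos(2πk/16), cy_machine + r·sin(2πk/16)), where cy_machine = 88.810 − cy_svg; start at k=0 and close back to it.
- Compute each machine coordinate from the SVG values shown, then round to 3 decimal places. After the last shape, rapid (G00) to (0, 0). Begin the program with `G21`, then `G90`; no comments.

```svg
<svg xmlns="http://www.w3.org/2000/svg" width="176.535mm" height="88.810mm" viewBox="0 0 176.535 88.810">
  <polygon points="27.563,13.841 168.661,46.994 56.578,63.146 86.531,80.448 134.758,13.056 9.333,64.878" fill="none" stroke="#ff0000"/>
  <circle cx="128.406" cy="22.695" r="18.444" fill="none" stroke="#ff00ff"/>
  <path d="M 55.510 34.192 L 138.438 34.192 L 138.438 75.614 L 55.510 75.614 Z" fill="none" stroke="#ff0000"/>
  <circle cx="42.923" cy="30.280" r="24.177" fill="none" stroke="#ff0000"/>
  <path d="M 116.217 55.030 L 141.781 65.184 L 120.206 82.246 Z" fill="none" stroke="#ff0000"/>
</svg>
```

G21
G90
G00 X27.563 Y74.969
M3 S444
G01 X168.661 Y41.816 F2076
G01 X56.578 Y25.664
G01 X86.531 Y8.362
G01 X134.758 Y75.754
G01 X9.333 Y23.932
G01 X27.563 Y74.969
M5
G00 X146.850 Y66.115
M3 S292
G01 X145.446 Y73.173 F2351
G01 X141.448 Y79.157
G01 X135.464 Y83.155
G01 X128.406 Y84.559
G01 X121.348 Y83.155
G01 X115.364 Y79.157
G01 X111.366 Y73.173
G01 X109.962 Y66.115
G01 X111.366 Y59.057
G01 X115.364 Y53.073
G01 X121.348 Y49.075
G01 X128.406 Y47.671
G01 X135.464 Y49.075
G01 X141.448 Y53.073
G01 X145.446 Y59.057
G01 X146.850 Y66.115
M5
G00 X55.510 Y54.618
M3 S444
G01 X138.438 Y54.618 F2076
G01 X138.438 Y13.196
G01 X55.510 Y13.196
G01 X55.510 Y54.618
M5
G00 X67.100 Y58.530
M3 S444
G01 X65.260 Y67.782 F2076
G01 X60.019 Y75.626
G01 X52.175 Y80.867
G01 X42.923 Y82.707
G01 X33.671 Y80.867
G01 X25.827 Y75.626
G01 X20.586 Y67.782
G01 X18.746 Y58.530
G01 X20.586 Y49.278
G01 X25.827 Y41.434
G01 X33.671 Y36.193
G01 X42.923 Y34.353
G01 X52.175 Y36.193
G01 X60.019 Y41.434
G01 X65.260 Y49.278
G01 X67.100 Y58.530
M5
G00 X116.217 Y33.780
M3 S444
G01 X141.781 Y23.626 F2076
G01 X120.206 Y6.564
G01 X116.217 Y33.780
M5
G00 X0.000 Y0.000

Since the viewBox matches the mm dimensions, user units are millimetres directly. The only transform is the Y-flip y_m = 88.810 − y_svg.

Shape 1 is a closed polygon drawn with `<polygon>`. Its stroke #ff0000 means score at S444, F2076. After flipping Y the toolpath is (27.563,74.969) → (168.661,41.816) → (56.578,25.664) → (86.531,8.362) → (134.758,75.754) → (9.333,23.932) → (27.563,74.969), returning to the start.

Shape 2 is a circle drawn with `<circle>`. Its stroke #ff00ff means engrave at S292, F2351. After flipping Y the toolpath is (146.850,66.115) → (145.446,73.173) → (141.448,79.157) → (135.464,83.155) → (128.406,84.559) → (121.348,83.155) → (115.364,79.157) → (111.366,73.173) → (109.962,66.115) → (111.366,59.057) → (115.364,53.073) → (121.348,49.075) → (128.406,47.671) → (135.464,49.075) → (141.448,53.073) → (145.446,59.057) → (146.850,66.115), returning to the start.

Shape 3 is a rectangle drawn with `<path>`. Its stroke #ff0000 means score at S444, F2076. After flipping Y the toolpath is (55.510,54.618) → (138.438,54.618) → (138.438,13.196) → (55.510,13.196) → (55.510,54.618), returning to the start.

Shape 4 is a circle drawn with `<circle>`. Its stroke #ff0000 means score at S444, F2076. After flipping Y the toolpath is (67.100,58.530) → (65.260,67.782) → (60.019,75.626) → (52.175,80.867) → (42.923,82.707) → (33.671,80.867) → (25.827,75.626) → (20.586,67.782) → (18.746,58.530) → (20.586,49.278) → (25.827,41.434) → (33.671,36.193) → (42.923,34.353) → (52.175,36.193) → (60.019,41.434) → (65.260,49.278) → (67.100,58.530), returning to the start.

Shape 5 is a regular polygon drawn with `<path>`. Its stroke #ff0000 means score at S444, F2076. After flipping Y the toolpath is (116.217,33.780) → (141.781,23.626) → (120.206,6.564) → (116.217,33.780), returning to the start.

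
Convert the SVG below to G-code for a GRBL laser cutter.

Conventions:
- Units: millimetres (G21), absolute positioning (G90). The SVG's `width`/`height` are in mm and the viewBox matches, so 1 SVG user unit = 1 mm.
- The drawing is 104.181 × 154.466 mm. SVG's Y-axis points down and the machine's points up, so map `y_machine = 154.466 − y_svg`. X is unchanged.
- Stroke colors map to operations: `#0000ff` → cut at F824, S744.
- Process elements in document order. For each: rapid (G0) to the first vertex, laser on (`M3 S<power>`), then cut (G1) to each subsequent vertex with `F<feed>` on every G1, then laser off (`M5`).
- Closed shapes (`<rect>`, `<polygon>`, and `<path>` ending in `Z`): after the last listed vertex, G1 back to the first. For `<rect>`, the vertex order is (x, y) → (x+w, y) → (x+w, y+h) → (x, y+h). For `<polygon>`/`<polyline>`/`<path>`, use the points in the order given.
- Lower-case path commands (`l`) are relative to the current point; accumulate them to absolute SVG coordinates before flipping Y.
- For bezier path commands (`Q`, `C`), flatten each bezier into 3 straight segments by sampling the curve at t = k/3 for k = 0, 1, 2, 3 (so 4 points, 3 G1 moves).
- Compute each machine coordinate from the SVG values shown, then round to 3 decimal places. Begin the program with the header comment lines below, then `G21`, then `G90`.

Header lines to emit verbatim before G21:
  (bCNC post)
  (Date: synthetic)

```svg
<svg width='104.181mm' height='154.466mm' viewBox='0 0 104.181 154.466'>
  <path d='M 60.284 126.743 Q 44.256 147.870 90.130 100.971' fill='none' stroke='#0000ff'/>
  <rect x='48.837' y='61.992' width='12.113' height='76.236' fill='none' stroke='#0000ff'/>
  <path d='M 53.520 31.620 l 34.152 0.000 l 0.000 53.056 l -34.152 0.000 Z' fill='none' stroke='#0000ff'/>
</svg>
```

(bCNC post)
(Date: synthetic)
G21
G90
G0 X60.284 Y27.723
M3 S744
G1 X56.477 Y21.197 F824
G1 X66.425 Y29.787 F824
G1 X90.130 Y53.495 F824
M5
G0 X48.837 Y92.474
M3 S744
G1 X60.950 Y92.474 F824
G1 X60.950 Y16.238 F824
G1 X48.837 Y16.238 F824
G1 X48.837 Y92.474 F824
M5
G0 X53.520 Y122.846
M3 S744
G1 X87.672 Y122.846 F824
G1 X87.672 Y69.790 F824
G1 X53.520 Y69.790 F824
G1 X53.520 Y122.846 F824
M5

Since the viewBox matches the mm dimensions, user units are millimetres directly. The only transform is the Y-flip y_m = 154.466 − y_svg.

Shape 1 is a quadratic bezier drawn with `<path>`. Its stroke #0000ff means cut at S744, F824. After flipping Y the toolpath is (60.284,27.723) → (56.477,21.197) → (66.425,29.787) → (90.130,53.495).

Shape 2 is a rectangle drawn with `<rect>`. Its stroke #0000ff means cut at S744, F824. After flipping Y the toolpath is (48.837,92.474) → (60.950,92.474) → (60.950,16.238) → (48.837,16.238) → (48.837,92.474), returning to the start.

Shape 3 is a rectangle drawn with `<path>`. Its stroke #0000ff means cut at S744, F824. After flipping Y the toolpath is (53.520,122.846) → (87.672,122.846) → (87.672,69.790) → (53.520,69.790) → (53.520,122.846), returning to the start.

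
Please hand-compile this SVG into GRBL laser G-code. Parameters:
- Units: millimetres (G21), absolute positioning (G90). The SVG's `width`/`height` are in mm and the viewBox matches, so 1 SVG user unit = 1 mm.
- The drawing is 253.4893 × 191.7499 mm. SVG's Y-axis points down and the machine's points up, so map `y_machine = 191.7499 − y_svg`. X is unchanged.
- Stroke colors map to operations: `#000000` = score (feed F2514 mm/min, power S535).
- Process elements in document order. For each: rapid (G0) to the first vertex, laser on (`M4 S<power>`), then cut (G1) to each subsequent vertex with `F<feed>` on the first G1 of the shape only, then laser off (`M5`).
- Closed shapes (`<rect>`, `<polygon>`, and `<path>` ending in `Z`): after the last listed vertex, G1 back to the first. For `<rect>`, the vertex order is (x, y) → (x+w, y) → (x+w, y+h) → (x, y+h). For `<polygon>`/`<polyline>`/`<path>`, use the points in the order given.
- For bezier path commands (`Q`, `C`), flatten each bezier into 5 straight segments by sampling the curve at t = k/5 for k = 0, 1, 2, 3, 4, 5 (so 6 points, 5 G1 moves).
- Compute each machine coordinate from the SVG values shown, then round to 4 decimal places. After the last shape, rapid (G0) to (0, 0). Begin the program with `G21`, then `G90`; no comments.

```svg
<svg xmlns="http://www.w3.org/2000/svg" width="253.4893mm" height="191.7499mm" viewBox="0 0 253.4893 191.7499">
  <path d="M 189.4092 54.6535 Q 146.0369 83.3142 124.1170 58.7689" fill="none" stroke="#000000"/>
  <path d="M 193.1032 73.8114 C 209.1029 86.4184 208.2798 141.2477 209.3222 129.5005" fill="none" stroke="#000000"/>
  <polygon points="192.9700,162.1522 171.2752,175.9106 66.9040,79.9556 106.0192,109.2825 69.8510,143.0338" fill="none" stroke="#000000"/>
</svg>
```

viewBox `0 0 253.4893 191.7499` with mm width/height → 1 unit = 1 mm. Flip: y_m = 191.7499 − y_svg.

**Shape 1** — `<path>` quadratic bezier, stroke `#000000` → score (S535, F2514). Control points (SVG): P0=(189.4092,54.6535), P1=(146.0369,83.3142), P2=(124.1170,58.7689); sampled at t=k/5. Machine vertices: (189.4092,137.0964) → (172.9184,127.7604) → (158.1437,122.6808) → (145.0853,121.8577) → (133.7431,125.2911) → (124.1170,132.9810). Open path.

**Shape 2** — `<path>` cubic bezier, stroke `#000000` → score (S535, F2514). Control points (SVG): P0=(193.1032,73.8114), P1=(209.1029,86.4184), P2=(208.2798,141.2477), P3=(209.3222,129.5005); sampled at t=k/5. Machine vertices: (193.1032,117.9385) → (200.8338,106.1780) → (205.4239,89.5065) → (207.7707,73.1464) → (208.7711,62.3199) → (209.3222,62.2494). Open path.

**Shape 3** — `<polygon>` closed polygon, stroke `#000000` → score (S535, F2514). Machine vertices: (192.9700,29.5977) → (171.2752,15.8393) → (66.9040,111.7943) → (106.0192,82.4674) → (69.8510,48.7161) → (192.9700,29.5977). Closed: final G1 returns to the first vertex.

G21
G90
G0 X189.4092 Y137.0964
M4 S535
G1 X172.9184 Y127.7604 F2514
G1 X158.1437 Y122.6808
G1 X145.0853 Y121.8577
G1 X133.7431 Y125.2911
G1 X124.1170 Y132.9810
M5
G0 X193.1032 Y117.9385
M4 S535
G1 X200.8338 Y106.1780 F2514
G1 X205.4239 Y89.5065
G1 X207.7707 Y73.1464
G1 X208.7711 Y62.3199
G1 X209.3222 Y62.2494
M5
G0 X192.9700 Y29.5977
M4 S535
G1 X171.2752 Y15.8393 F2514
G1 X66.9040 Y111.7943
G1 X106.0192 Y82.4674
G1 X69.8510 Y48.7161
G1 X192.9700 Y29.5977
M5
G0 X0.0000 Y0.0000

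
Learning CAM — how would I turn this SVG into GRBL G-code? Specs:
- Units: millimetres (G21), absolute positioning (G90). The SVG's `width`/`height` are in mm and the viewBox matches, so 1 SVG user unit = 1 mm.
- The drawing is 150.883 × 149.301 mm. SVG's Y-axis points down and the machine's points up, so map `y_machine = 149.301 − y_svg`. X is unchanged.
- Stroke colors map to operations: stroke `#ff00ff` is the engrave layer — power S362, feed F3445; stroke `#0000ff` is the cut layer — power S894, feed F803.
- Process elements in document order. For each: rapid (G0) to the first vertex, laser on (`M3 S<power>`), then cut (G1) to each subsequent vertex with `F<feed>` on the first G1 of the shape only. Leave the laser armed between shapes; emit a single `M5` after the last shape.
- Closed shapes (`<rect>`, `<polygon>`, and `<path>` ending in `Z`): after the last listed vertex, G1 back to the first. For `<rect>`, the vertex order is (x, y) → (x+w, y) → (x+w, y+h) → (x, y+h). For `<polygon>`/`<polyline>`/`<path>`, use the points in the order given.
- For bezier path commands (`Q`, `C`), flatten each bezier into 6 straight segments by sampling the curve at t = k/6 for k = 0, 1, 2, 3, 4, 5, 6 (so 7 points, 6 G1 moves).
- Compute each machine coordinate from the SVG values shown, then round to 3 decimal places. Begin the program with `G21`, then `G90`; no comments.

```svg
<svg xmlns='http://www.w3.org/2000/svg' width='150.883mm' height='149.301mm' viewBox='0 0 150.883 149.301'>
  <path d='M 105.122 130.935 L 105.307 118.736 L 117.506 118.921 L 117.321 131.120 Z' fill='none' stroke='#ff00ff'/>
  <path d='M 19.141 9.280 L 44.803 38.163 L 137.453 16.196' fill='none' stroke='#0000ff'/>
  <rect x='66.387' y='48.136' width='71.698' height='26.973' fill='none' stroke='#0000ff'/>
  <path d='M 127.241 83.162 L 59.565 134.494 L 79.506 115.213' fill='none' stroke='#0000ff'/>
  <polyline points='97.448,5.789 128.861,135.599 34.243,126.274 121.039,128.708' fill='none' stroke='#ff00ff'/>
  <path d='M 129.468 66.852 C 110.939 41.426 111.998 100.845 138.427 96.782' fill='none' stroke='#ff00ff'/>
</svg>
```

viewBox `0 0 150.883 149.301` with mm width/height → 1 unit = 1 mm. Flip: y_m = 149.301 − y_svg.

**Shape 1** — `<path>` regular polygon, stroke `#ff00ff` → engrave (S362, F3445). Machine vertices: (105.122,18.366) → (105.307,30.565) → (117.506,30.380) → (117.321,18.181) → (105.122,18.366). Closed: final G1 returns to the first vertex.

**Shape 2** — `<path>` open polyline, stroke `#0000ff` → cut (S894, F803). Machine vertices: (19.141,140.021) → (44.803,111.138) → (137.453,133.105). Open path.

**Shape 3** — `<rect>` rectangle, stroke `#0000ff` → cut (S894, F803). Machine vertices: (66.387,101.165) → (138.085,101.165) → (138.085,74.192) → (66.387,74.192) → (66.387,101.165). Closed: final G1 returns to the first vertex.

**Shape 4** — `<path>` open polyline, stroke `#0000ff` → cut (S894, F803). Machine vertices: (127.241,66.139) → (59.565,14.807) → (79.506,34.088). Open path.

**Shape 5** — `<polyline>` open polyline, stroke `#ff00ff` → engrave (S362, F3445). Machine vertices: (97.448,143.512) → (128.861,13.702) → (34.243,23.027) → (121.039,20.593). Open path.

**Shape 6** — `<path>` cubic bezier, stroke `#ff00ff` → engrave (S362, F3445). Control points (SVG): P0=(129.468,66.852), P1=(110.939,41.426), P2=(111.998,100.845), P3=(138.427,96.782); sampled at t=k/6. Machine vertices: (129.468,82.449) → (121.863,88.778) → (117.682,85.087) → (117.088,75.495) → (120.241,64.123) → (127.300,55.091) → (138.427,52.519). Open path.

G21
G90
G0 X105.122 Y18.366
M3 S362
G1 X105.307 Y30.565 F3445
G1 X117.506 Y30.380
G1 X117.321 Y18.181
G1 X105.122 Y18.366
G0 X19.141 Y140.021
M3 S894
G1 X44.803 Y111.138 F803
G1 X137.453 Y133.105
G0 X66.387 Y101.165
M3 S894
G1 X138.085 Y101.165 F803
G1 X138.085 Y74.192
G1 X66.387 Y74.192
G1 X66.387 Y101.165
G0 X127.241 Y66.139
M3 S894
G1 X59.565 Y14.807 F803
G1 X79.506 Y34.088
G0 X97.448 Y143.512
M3 S362
G1 X128.861 Y13.702 F3445
G1 X34.243 Y23.027
G1 X121.039 Y20.593
G0 X129.468 Y82.449
M3 S362
G1 X121.863 Y88.778 F3445
G1 X117.682 Y85.087
G1 X117.088 Y75.495
G1 X120.241 Y64.123
G1 X127.300 Y55.091
G1 X138.427 Y52.519
M5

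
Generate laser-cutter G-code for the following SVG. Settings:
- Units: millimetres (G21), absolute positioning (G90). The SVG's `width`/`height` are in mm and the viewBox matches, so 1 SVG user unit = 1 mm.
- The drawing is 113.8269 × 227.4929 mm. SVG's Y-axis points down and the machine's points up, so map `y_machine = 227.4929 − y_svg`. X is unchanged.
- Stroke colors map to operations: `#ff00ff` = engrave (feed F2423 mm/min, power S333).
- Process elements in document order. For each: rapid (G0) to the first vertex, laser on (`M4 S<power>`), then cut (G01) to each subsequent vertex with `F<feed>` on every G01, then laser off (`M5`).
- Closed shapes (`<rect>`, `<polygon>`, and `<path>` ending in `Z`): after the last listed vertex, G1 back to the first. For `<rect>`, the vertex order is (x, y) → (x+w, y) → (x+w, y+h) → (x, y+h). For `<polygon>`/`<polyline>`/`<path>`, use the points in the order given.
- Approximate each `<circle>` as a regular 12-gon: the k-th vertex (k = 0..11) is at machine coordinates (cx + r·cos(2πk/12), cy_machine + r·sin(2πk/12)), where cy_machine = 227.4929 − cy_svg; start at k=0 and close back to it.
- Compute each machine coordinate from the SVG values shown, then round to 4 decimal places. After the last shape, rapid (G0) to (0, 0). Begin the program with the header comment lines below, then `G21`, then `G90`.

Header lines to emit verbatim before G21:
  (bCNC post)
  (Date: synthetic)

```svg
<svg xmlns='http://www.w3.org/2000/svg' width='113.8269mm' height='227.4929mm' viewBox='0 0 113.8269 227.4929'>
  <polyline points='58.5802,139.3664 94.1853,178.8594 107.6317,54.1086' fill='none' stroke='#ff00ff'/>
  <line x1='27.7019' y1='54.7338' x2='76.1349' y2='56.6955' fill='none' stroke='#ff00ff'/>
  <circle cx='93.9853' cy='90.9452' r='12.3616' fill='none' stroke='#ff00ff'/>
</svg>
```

(bCNC post)
(Date: synthetic)
G21
G90
G0 X58.5802 Y88.1265
M4 S333
G01 X94.1853 Y48.6335 F2423
G01 X107.6317 Y173.3843 F2423
M5
G0 X27.7019 Y172.7591
M4 S333
G01 X76.1349 Y170.7974 F2423
M5
G0 X106.3469 Y136.5477
M4 S333
G01 X104.6908 Y142.7285 F2423
G01 X100.1661 Y147.2532 F2423
G01 X93.9853 Y148.9093 F2423
G01 X87.8045 Y147.2532 F2423
G01 X83.2798 Y142.7285 F2423
G01 X81.6237 Y136.5477 F2423
G01 X83.2798 Y130.3669 F2423
G01 X87.8045 Y125.8422 F2423
G01 X93.9853 Y124.1861 F2423
G01 X100.1661 Y125.8422 F2423
G01 X104.6908 Y130.3669 F2423
G01 X106.3469 Y136.5477 F2423
M5
G0 X0.0000 Y0.0000

1 u = 1 mm; y_m = 227.4929 − y.

[1] `<polyline>` open polyline, #ff00ff→engrave S333 F2423: (58.5802,88.1265) → (94.1853,48.6335) → (107.6317,173.3843)

[2] `<line>` line segment, #ff00ff→engrave S333 F2423: (27.7019,172.7591) → (76.1349,170.7974)

[3] `<circle>` circle, #ff00ff→engrave S333 F2423: (106.3469,136.5477) → (104.6908,142.7285) → (100.1661,147.2532) → (93.9853,148.9093) → (87.8045,147.2532) → (83.2798,142.7285) → (81.6237,136.5477) → (83.2798,130.3669) → (87.8045,125.8422) → (93.9853,124.1861) → (100.1661,125.8422) → (104.6908,130.3669) → (106.3469,136.5477) (closed)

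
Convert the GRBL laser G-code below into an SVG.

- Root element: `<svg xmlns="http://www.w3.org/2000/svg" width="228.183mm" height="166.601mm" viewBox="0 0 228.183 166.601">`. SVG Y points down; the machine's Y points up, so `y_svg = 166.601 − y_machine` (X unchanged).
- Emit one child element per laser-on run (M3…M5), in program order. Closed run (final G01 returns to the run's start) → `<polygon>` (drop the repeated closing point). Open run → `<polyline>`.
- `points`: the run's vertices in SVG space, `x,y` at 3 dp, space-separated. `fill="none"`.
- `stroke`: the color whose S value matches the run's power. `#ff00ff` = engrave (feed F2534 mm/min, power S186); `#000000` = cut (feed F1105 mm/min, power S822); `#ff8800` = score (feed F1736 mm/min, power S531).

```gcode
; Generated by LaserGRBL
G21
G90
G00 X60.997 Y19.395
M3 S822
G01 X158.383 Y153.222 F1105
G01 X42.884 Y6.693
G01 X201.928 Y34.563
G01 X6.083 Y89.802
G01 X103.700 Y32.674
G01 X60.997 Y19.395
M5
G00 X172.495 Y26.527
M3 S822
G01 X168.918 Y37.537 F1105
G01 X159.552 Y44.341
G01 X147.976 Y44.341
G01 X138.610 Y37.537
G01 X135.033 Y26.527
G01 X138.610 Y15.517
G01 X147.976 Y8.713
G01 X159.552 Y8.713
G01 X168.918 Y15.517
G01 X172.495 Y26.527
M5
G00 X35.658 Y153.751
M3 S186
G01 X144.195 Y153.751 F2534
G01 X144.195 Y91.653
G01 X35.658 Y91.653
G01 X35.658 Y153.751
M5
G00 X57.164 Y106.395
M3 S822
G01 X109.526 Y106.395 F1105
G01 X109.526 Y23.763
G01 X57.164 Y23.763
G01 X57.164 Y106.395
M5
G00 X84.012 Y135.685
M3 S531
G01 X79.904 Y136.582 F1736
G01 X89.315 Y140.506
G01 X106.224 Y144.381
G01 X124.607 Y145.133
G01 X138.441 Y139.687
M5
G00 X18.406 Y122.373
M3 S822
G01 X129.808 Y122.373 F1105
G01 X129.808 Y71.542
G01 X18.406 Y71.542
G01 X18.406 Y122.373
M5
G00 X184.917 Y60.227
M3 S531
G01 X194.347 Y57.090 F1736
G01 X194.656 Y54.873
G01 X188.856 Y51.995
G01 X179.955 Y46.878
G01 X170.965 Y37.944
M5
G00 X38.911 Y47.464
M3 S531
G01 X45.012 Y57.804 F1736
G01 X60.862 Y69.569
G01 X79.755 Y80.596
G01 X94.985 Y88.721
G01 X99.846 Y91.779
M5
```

Machine Y-up, SVG Y-down with viewBox height 166.601, so y_svg = 166.601 − y_machine; X carries over.

Run 1: S822 ⇒ cut layer `#000000`. The run returns to its start, so emit a `<polygon>` with points (Y-flipped): 60.997,147.206 158.383,13.379 42.884,159.908 201.928,132.038 6.083,76.799 103.700,133.927.

Run 2: S822 ⇒ cut layer `#000000`. The run returns to its start, so emit a `<polygon>` with points (Y-flipped): 172.495,140.074 168.918,129.064 159.552,122.260 147.976,122.260 138.610,129.064 135.033,140.074 138.610,151.084 147.976,157.888 159.552,157.888 168.918,151.084.

Run 3: power S186 maps to stroke `#ff00ff` (engrave). The run returns to its start, so emit a `<polygon>` with points (Y-flipped): 35.658,12.850 144.195,12.850 144.195,74.948 35.658,74.948.

Run 4: S822 ⇒ cut layer `#000000`. The run returns to its start, so emit a `<polygon>` with points (Y-flipped): 57.164,60.206 109.526,60.206 109.526,142.838 57.164,142.838.

Run 5: power S531 maps to stroke `#ff8800` (score). The run is open, so emit a `<polyline>` with points (Y-flipped): 84.012,30.916 79.904,30.019 89.315,26.095 106.224,22.220 124.607,21.468 138.441,26.914.

Run 6: the run's S822 means `#000000` (cut). The run returns to its start, so emit a `<polygon>` with points (Y-flipped): 18.406,44.228 129.808,44.228 129.808,95.059 18.406,95.059.

Run 7: the run's S531 means `#ff8800` (score). The run is open, so emit a `<polyline>` with points (Y-flipped): 184.917,106.374 194.347,109.511 194.656,111.728 188.856,114.606 179.955,119.723 170.965,128.657.

Run 8: S531 ⇒ score layer `#ff8800`. The run is open, so emit a `<polyline>` with points (Y-flipped): 38.911,119.137 45.012,108.797 60.862,97.032 79.755,86.005 94.985,77.880 99.846,74.822.

<svg xmlns="http://www.w3.org/2000/svg" width="228.183mm" height="166.601mm" viewBox="0 0 228.183 166.601">
  <polygon points="60.997,147.206 158.383,13.379 42.884,159.908 201.928,132.038 6.083,76.799 103.700,133.927" fill="none" stroke="#000000"/>
  <polygon points="172.495,140.074 168.918,129.064 159.552,122.260 147.976,122.260 138.610,129.064 135.033,140.074 138.610,151.084 147.976,157.888 159.552,157.888 168.918,151.084" fill="none" stroke="#000000"/>
  <polygon points="35.658,12.850 144.195,12.850 144.195,74.948 35.658,74.948" fill="none" stroke="#ff00ff"/>
  <polygon points="57.164,60.206 109.526,60.206 109.526,142.838 57.164,142.838" fill="none" stroke="#000000"/>
  <polyline points="84.012,30.916 79.904,30.019 89.315,26.095 106.224,22.220 124.607,21.468 138.441,26.914" fill="none" stroke="#ff8800"/>
  <polygon points="18.406,44.228 129.808,44.228 129.808,95.059 18.406,95.059" fill="none" stroke="#000000"/>
  <polyline points="184.917,106.374 194.347,109.511 194.656,111.728 188.856,114.606 179.955,119.723 170.965,128.657" fill="none" stroke="#ff8800"/>
  <polyline points="38.911,119.137 45.012,108.797 60.862,97.032 79.755,86.005 94.985,77.880 99.846,74.822" fill="none" stroke="#ff8800"/>
</svg>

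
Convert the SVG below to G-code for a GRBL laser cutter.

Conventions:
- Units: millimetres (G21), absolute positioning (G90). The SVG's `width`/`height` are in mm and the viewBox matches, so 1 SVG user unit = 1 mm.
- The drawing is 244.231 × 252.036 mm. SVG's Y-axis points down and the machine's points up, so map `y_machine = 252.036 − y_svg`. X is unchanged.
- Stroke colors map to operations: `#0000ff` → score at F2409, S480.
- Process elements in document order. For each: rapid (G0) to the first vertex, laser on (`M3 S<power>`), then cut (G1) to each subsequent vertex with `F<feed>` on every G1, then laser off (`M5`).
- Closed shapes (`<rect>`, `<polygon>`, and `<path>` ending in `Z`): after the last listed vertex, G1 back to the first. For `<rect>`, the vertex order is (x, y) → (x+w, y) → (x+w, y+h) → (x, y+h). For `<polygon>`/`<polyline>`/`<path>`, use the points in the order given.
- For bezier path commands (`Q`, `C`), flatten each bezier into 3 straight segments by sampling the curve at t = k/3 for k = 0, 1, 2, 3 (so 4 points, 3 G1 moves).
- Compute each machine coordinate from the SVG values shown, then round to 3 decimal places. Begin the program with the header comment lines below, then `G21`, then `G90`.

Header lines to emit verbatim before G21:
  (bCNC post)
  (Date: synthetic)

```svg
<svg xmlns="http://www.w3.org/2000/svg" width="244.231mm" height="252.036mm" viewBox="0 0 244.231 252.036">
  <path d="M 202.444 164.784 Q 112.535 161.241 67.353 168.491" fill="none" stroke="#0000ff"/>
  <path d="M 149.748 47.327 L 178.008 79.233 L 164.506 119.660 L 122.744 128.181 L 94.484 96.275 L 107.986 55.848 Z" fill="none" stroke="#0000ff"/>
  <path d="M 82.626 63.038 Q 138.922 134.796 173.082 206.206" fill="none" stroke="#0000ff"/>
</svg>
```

Since the viewBox matches the mm dimensions, user units are millimetres directly. The only transform is the Y-flip y_m = 252.036 − y_svg.

Shape 1 is a quadratic bezier drawn with `<path>`. Its stroke #0000ff means score at S480, F2409. After flipping Y the toolpath is (202.444,87.252) → (147.474,88.415) → (102.444,87.179) → (67.353,83.545).

Shape 2 is a regular polygon drawn with `<path>`. Its stroke #0000ff means score at S480, F2409. After flipping Y the toolpath is (149.748,204.709) → (178.008,172.803) → (164.506,132.376) → (122.744,123.855) → (94.484,155.761) → (107.986,196.188) → (149.748,204.709), returning to the start.

Shape 3 is a quadratic bezier drawn with `<path>`. Its stroke #0000ff means score at S480, F2409. After flipping Y the toolpath is (82.626,188.998) → (117.697,141.198) → (147.849,93.475) → (173.082,45.830).

(bCNC post)
(Date: synthetic)
G21
G90
G0 X202.444 Y87.252
M3 S480
G1 X147.474 Y88.415 F2409
G1 X102.444 Y87.179 F2409
G1 X67.353 Y83.545 F2409
M5
G0 X149.748 Y204.709
M3 S480
G1 X178.008 Y172.803 F2409
G1 X164.506 Y132.376 F2409
G1 X122.744 Y123.855 F2409
G1 X94.484 Y155.761 F2409
G1 X107.986 Y196.188 F2409
G1 X149.748 Y204.709 F2409
M5
G0 X82.626 Y188.998
M3 S480
G1 X117.697 Y141.198 F2409
G1 X147.849 Y93.475 F2409
G1 X173.082 Y45.830 F2409
M5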